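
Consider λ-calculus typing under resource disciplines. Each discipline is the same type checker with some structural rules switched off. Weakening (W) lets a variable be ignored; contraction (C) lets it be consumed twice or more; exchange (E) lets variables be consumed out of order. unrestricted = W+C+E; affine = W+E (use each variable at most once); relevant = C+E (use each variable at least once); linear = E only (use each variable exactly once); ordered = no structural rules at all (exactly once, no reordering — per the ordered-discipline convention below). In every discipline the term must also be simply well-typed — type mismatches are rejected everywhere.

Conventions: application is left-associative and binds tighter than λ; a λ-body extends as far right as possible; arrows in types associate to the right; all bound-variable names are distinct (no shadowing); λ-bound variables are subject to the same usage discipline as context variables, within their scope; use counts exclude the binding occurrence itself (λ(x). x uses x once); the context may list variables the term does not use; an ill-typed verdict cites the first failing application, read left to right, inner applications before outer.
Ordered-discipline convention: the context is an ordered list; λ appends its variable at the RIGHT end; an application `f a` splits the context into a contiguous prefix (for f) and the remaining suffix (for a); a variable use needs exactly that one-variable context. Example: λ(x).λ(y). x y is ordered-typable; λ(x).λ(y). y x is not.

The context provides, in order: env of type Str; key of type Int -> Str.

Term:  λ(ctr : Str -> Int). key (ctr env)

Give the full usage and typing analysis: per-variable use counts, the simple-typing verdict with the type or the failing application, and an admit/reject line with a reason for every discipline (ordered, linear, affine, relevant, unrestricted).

variable uses: env=1, key=1, ctr (λ-bound)=1
uses in reading order: key, ctr, env
typing: well-typed at (Str -> Int) -> Str
ordered: ✗ — no contiguous prefix/suffix split fits key, ctr, env
linear: ✓ — single use per variable (env, key, ctr)
affine: ✓ — at most one use each (env, key, ctr)
relevant: ✓ — env, key, ctr: all used, weakening unneeded
unrestricted: ✓ — typability at (Str -> Int) -> Str is all that's needed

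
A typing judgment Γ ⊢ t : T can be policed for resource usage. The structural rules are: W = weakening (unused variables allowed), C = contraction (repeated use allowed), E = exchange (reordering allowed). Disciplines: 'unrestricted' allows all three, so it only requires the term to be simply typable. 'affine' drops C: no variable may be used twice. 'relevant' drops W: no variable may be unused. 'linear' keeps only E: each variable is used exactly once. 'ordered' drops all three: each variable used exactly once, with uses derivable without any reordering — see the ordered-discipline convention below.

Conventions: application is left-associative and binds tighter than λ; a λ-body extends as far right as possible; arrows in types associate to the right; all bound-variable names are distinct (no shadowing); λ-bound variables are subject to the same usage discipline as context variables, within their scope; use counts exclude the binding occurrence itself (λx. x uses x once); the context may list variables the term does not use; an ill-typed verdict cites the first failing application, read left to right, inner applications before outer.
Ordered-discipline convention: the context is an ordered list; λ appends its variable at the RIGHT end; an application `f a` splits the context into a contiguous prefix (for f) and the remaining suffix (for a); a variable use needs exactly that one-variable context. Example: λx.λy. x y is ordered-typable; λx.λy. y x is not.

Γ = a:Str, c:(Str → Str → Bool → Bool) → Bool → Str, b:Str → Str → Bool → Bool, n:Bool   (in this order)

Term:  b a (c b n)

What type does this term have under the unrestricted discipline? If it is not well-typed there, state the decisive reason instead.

term : Bool → Bool
counts: a=1, c=1, b=2, n=1
use order (left to right): b, a, c, b, n
typing: well-typed — term : Bool → Bool
summary: ordered ✗ | linear ✗ | affine ✗ | relevant ✓ | unrestricted ✓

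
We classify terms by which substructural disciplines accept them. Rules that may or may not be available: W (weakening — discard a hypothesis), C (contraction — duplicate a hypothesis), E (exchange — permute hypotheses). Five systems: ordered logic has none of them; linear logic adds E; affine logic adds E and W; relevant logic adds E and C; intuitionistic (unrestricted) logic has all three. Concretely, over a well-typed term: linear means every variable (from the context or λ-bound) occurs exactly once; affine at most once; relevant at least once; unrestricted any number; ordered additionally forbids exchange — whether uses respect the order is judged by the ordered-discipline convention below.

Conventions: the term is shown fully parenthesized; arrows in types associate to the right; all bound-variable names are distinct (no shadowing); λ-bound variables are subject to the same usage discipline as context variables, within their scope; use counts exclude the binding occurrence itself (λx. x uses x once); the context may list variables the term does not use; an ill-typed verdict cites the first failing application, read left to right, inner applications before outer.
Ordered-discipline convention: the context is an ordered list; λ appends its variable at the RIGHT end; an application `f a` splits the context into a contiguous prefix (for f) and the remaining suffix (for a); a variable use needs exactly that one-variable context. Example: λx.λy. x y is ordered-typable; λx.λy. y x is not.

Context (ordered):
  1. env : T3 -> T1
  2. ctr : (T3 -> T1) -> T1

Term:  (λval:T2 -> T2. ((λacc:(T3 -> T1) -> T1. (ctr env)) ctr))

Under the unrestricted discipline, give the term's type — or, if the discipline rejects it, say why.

term : (T2 -> T2) -> T1
variable uses: env ×1; ctr ×2; val [bound] ×0; acc [bound] ×0
left-to-right use order: ctr, env, ctr
typing: the term checks, with type (T2 -> T2) -> T1
all disciplines: ordered ✗, linear ✗, affine ✗, relevant ✗, unrestricted ✓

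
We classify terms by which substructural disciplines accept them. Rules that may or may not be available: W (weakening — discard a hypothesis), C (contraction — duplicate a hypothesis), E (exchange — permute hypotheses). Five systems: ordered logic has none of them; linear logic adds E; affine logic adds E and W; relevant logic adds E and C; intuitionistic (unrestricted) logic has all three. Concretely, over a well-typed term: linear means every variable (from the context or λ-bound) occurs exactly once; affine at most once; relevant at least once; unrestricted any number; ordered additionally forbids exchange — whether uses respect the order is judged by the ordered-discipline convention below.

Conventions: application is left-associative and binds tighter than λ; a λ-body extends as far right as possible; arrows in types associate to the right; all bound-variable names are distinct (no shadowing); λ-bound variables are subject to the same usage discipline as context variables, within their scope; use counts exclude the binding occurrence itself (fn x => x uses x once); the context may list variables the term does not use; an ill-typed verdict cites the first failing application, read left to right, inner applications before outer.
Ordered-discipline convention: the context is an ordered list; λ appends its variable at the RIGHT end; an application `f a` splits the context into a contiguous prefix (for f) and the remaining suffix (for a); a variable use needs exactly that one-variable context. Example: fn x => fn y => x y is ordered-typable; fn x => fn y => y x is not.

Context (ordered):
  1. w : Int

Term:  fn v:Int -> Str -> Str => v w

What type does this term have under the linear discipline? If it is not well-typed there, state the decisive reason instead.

term : (Int -> Str -> Str) -> Str -> Str
counts: w ×1, v (λ-bound) ×1
use order (left to right): v, w
typing: the term checks, with type (Int -> Str -> Str) -> Str -> Str
per-discipline verdicts: ordered ✗, linear ✓, affine ✓, relevant ✓, unrestricted ✓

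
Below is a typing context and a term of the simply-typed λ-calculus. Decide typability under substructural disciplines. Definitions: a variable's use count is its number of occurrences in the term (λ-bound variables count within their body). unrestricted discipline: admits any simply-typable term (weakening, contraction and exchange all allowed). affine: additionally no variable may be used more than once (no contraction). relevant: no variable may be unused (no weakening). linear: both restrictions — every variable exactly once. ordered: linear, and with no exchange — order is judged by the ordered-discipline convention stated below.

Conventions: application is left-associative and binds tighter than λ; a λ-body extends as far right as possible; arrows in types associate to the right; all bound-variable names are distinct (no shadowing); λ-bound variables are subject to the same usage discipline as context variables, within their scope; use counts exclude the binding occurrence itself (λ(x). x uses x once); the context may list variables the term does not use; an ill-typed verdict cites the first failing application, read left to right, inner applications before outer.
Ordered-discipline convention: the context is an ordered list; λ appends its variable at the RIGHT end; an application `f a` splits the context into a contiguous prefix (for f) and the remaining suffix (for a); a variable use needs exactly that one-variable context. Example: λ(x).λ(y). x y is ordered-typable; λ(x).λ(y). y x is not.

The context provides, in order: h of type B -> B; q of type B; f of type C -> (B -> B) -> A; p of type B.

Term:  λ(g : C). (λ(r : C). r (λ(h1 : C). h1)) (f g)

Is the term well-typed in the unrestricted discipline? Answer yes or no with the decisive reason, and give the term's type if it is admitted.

no — not simply typable
counts: h: 0×, q: 0×, f: 1×, p: 0×, g (λ-bound): 1×, r (λ-bound): 1×, h1 (λ-bound): 1×
order of uses: r, h1, f, g
typing: ill-typed: non-function type C applied to an argument
across the five disciplines: ordered ✗ · linear ✗ · affine ✗ · relevant ✗ · unrestricted ✗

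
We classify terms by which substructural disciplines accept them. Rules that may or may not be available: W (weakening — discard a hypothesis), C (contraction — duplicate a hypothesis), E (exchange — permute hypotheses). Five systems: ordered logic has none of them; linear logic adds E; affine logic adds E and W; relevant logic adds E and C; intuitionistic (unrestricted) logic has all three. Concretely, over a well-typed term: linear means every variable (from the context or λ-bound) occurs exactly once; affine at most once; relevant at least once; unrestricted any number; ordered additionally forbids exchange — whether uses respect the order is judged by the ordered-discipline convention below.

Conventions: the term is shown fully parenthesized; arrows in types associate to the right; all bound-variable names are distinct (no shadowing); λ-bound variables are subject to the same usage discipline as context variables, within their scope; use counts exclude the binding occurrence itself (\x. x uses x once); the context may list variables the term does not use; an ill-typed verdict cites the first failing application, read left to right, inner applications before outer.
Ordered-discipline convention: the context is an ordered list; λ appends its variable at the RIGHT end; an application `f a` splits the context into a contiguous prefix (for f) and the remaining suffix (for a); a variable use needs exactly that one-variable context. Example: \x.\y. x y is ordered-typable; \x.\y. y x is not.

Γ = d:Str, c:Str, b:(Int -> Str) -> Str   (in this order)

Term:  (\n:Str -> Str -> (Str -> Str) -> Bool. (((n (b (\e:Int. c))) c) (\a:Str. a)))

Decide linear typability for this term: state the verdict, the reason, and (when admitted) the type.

no — repeated use of c ×2; d, e never used (weakening)
use counts: d: 0×, c: 2×, b: 1×, n (bound): 1×, e (bound): 0×, a (bound): 1×
use order (left to right): n, b, c, c, a
typing: well-typed at (Str -> Str -> (Str -> Str) -> Bool) -> Bool
across the five disciplines: ordered ✗ · linear ✗ · affine ✗ · relevant ✗ · unrestricted ✓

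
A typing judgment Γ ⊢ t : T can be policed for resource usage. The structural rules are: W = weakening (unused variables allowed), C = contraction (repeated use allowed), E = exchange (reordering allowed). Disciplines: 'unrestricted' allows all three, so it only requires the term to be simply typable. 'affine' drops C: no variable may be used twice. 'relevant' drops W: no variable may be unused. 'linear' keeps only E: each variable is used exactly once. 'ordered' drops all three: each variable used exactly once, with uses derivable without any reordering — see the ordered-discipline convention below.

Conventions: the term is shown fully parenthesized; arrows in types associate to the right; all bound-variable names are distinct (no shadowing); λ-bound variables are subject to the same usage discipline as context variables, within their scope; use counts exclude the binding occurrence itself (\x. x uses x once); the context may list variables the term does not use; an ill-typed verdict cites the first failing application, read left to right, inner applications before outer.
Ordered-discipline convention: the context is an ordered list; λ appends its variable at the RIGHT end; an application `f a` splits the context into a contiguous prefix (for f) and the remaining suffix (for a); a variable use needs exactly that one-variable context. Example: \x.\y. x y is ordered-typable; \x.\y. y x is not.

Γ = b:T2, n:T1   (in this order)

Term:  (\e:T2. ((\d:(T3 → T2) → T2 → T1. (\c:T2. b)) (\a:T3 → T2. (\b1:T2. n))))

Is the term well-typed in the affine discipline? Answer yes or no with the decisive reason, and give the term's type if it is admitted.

yes — no duplicate uses among b, n, e, d, c, a, b1; term : T2 → T2 → T2
use counts: b: 1; n: 1; e (λ-bound): 0; d (λ-bound): 0; c (λ-bound): 0; a (λ-bound): 0; b1 (λ-bound): 0
left-to-right use order: b, n
typing: well-typed — term : T2 → T2 → T2
across the five disciplines: ordered ✗; linear ✗; affine ✓; relevant ✗; unrestricted ✓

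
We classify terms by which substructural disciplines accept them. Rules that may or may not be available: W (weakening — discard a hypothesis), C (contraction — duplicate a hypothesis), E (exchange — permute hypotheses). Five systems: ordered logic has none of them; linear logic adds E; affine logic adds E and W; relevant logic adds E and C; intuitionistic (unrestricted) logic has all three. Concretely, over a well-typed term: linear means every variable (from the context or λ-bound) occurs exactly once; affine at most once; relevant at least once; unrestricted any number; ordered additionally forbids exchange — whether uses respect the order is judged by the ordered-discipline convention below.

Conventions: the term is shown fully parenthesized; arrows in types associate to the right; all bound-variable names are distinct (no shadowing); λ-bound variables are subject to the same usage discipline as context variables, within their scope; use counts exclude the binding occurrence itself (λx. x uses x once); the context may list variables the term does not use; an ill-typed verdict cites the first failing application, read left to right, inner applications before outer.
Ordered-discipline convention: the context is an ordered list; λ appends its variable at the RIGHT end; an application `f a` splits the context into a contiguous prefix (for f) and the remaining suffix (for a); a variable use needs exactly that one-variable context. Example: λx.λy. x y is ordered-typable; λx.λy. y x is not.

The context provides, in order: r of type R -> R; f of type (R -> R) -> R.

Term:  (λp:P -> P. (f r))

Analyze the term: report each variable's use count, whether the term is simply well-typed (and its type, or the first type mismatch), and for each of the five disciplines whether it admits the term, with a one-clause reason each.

counts: r: 1; f: 1; p (λ-bound): 0
order of uses: f, r
typing: ✓ — (P -> P) -> R
ordered: ✗, unused: p — weakening required
linear: ✗, unused: p — weakening required
affine: ✓, r, f, p: no repeats, contraction unneeded
relevant: ✗, unused: p — weakening required
unrestricted: ✓, typability at (P -> P) -> R is all that's needed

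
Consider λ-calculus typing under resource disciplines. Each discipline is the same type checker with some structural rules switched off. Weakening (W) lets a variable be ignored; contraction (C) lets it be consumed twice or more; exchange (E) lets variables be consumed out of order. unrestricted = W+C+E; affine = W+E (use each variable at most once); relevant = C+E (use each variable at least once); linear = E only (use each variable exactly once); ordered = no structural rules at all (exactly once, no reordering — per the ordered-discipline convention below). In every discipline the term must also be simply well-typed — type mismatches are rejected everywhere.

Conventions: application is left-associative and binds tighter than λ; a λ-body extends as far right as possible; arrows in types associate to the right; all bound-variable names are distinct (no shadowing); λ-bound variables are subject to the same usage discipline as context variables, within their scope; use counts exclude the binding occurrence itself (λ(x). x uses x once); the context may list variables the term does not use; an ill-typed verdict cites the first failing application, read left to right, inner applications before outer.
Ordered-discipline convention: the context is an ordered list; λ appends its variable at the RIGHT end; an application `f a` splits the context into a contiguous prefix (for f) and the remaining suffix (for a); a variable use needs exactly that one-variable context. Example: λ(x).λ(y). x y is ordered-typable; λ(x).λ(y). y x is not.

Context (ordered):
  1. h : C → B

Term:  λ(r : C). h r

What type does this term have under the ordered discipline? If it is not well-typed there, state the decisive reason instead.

term : C → B
usage: h: 1; r (bound): 1
left-to-right use order: h, r
typing: well-typed at C → B
summary: ordered ✓; linear ✓; affine ✓; relevant ✓; unrestricted ✓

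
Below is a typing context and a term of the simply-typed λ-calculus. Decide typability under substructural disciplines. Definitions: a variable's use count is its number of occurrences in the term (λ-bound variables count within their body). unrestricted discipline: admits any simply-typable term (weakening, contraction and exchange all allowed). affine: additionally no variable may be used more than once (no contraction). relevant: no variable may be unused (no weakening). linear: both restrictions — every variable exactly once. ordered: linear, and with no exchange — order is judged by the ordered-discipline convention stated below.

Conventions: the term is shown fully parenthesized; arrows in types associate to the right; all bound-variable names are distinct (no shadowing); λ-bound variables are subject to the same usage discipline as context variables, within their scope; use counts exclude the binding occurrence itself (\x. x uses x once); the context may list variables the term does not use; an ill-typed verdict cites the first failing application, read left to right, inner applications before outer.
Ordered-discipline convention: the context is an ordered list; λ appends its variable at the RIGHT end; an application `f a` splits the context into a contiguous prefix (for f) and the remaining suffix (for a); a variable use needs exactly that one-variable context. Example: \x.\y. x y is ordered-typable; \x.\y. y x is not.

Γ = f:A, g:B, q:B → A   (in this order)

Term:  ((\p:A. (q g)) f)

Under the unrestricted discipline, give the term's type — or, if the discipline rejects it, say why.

term : A
variable uses: f ×1, g ×1, q ×1, p (bound) ×0
use order (left to right): q, g, f
typing: well-typed at A
across the five disciplines: ordered ✗; linear ✗; affine ✓; relevant ✗; unrestricted ✓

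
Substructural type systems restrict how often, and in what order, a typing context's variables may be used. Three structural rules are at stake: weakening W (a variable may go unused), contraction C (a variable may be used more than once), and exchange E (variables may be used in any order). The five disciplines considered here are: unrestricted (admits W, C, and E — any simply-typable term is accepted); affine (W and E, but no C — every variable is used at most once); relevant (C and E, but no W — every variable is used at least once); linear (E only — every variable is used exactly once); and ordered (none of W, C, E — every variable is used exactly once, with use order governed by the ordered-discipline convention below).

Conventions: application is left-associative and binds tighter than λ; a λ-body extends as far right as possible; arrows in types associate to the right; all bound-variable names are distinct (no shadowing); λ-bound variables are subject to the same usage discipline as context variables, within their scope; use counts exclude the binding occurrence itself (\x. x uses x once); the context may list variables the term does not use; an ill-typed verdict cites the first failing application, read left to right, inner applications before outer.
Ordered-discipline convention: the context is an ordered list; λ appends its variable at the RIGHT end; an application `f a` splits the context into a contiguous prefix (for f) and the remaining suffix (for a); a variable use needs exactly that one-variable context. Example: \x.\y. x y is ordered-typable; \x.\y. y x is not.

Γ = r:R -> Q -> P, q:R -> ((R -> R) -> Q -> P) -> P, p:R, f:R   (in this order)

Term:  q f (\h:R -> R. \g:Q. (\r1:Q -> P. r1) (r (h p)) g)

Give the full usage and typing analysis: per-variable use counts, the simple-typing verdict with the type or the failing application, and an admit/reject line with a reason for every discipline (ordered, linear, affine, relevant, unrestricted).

counts: r: 1, q: 1, p: 1, f: 1, h [bound]: 1, g [bound]: 1, r1 [bound]: 1
order of uses: q, f, r1, r, h, p, g
typing: the term checks, with type P
ordered: ✗, needs exchange: uses follow q, f, r1, r, h, p, g
linear: ✓, exactly-once usage across r, q, p, f, h, g, r1
affine: ✓, r, q, p, f, h, g, r1: no repeats, contraction unneeded
relevant: ✓, r, q, p, f, h, g, r1: all used, weakening unneeded
unrestricted: ✓, well-typed at P; no restrictions here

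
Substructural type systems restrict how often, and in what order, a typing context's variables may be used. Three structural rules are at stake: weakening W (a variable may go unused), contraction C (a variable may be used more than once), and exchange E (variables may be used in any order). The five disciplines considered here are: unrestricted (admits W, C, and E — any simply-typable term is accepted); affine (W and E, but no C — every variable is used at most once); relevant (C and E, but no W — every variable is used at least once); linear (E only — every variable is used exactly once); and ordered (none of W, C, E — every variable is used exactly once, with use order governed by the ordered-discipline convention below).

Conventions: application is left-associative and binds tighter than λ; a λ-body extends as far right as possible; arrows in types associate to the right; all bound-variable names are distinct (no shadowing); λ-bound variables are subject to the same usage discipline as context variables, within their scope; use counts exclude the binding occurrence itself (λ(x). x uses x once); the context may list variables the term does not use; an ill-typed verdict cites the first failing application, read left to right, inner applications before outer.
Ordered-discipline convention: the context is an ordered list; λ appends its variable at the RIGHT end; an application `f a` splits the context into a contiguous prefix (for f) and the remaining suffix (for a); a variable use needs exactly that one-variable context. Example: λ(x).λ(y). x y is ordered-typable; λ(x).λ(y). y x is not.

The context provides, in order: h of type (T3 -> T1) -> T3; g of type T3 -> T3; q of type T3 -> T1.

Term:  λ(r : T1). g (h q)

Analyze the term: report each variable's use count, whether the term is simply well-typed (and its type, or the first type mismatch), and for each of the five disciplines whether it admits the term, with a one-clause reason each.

use counts: h=1; g=1; q=1; r (bound)=0
uses in reading order: g, h, q
typing: the term checks, with type T1 -> T3
ordered: ✗ — unused: r — weakening required
linear: ✗ — unused: r — weakening required
affine: ✓ — none of h, g, q, r used more than once
relevant: ✗ — unused: r — weakening required
unrestricted: ✓ — well-typed at T1 -> T3; no restrictions here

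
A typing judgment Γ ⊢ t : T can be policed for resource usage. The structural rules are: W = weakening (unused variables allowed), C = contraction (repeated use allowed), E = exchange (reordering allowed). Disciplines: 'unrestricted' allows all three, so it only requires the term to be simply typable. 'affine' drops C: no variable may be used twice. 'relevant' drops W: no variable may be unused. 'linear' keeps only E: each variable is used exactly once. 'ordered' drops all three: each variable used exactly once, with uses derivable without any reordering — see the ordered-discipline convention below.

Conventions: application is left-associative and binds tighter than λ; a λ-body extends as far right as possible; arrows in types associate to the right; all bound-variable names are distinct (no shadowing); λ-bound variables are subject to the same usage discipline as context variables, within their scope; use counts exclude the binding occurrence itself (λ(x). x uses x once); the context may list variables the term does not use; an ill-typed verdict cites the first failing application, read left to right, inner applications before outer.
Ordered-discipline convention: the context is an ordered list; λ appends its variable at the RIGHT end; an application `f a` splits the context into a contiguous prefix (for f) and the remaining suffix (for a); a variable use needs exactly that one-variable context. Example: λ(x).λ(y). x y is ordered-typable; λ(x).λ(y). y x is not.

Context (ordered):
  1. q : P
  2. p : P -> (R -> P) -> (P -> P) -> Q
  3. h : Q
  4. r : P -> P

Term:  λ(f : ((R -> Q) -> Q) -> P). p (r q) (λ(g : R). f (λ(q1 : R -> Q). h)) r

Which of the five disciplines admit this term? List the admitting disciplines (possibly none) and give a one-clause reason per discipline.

admitted by: unrestricted
use counts: q: 1; p: 1; h: 1; r: 2; f (λ-bound): 1; g (λ-bound): 0; q1 (λ-bound): 0
left-to-right use order: p, r, q, f, h, r
typing: the term checks, with type (((R -> Q) -> Q) -> P) -> Q
ordered: ✗ — needs contraction — r ×2; unused: g, q1 — weakening required
linear: ✗ — needs contraction — r ×2; unused: g, q1 — weakening required
affine: ✗ — needs contraction — r ×2
relevant: ✗ — unused: g, q1 — weakening required
unrestricted: ✓ — well-typed at (((R -> Q) -> Q) -> P) -> Q; no restrictions here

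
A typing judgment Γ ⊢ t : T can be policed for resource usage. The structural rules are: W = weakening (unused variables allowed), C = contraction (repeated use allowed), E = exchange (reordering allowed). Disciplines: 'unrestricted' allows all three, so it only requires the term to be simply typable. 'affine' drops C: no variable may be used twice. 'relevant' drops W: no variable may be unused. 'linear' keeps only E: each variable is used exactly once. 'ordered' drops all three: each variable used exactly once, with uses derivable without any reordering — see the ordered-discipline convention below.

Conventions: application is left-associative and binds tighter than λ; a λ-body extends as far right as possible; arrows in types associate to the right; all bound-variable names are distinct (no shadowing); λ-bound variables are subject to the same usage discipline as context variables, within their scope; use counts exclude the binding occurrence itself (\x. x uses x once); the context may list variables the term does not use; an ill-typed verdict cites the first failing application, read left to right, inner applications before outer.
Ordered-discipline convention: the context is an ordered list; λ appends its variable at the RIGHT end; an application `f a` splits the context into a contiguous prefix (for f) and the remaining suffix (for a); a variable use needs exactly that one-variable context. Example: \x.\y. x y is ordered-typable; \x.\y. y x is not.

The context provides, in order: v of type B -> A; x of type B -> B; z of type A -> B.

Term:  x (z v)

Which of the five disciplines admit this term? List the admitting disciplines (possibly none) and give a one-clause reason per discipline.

admitted in: none
use counts: v: 1×; x: 1×; z: 1×
uses in reading order: x, z, v
typing: ill-typed: argument of type B -> A where A is required
ordered: ✗ — not simply typable
linear: ✗ — fails simple typing
affine: ✗ — a type mismatch blocks all five
relevant: ✗ — the type mismatch rejects it
unrestricted: ✗ — not simply typable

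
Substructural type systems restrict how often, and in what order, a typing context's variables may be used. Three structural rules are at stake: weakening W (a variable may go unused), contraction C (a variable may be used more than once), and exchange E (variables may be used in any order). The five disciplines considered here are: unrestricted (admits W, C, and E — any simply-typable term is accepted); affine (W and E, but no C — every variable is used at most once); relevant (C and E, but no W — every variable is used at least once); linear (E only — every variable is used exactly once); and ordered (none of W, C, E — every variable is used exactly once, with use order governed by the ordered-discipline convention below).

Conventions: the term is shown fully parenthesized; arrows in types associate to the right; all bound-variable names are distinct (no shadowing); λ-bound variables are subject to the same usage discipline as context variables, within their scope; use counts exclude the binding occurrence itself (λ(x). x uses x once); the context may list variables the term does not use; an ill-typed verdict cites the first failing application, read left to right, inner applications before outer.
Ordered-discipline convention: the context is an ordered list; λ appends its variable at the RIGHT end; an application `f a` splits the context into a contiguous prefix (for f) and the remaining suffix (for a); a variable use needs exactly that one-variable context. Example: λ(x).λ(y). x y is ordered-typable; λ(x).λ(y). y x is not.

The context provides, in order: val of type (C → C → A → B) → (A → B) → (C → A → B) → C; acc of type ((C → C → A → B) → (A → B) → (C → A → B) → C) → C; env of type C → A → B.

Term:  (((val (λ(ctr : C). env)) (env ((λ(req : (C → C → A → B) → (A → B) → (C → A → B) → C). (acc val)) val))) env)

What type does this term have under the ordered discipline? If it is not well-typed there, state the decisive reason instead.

not well-typed under ordered — needs contraction — val ×3, env ×3; ctr, req left unused
usage: val ×3; acc ×1; env ×3; ctr [bound] ×0; req [bound] ×0
use order (left to right): val, env, env, acc, val, val, env
typing: ✓ — C
across the five disciplines: ordered ✗ | linear ✗ | affine ✗ | relevant ✗ | unrestricted ✓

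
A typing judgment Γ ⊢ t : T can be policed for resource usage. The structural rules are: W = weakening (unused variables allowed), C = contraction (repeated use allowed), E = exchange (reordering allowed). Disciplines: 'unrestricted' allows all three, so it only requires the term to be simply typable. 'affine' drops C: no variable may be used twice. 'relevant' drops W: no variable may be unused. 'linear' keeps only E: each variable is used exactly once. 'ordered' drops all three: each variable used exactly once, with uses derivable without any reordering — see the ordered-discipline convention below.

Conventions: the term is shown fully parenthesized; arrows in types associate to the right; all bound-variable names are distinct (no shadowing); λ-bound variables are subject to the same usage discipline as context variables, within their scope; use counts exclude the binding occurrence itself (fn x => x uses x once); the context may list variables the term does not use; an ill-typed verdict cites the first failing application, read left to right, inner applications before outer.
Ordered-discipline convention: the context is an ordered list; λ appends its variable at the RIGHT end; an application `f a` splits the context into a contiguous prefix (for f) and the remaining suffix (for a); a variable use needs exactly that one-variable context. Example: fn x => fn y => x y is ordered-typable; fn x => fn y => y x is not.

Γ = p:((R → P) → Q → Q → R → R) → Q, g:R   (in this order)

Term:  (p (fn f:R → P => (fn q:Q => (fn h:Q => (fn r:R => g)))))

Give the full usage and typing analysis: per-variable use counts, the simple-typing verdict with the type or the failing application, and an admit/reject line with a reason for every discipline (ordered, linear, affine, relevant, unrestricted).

counts: p: 1; g: 1; f (bound): 0; q (bound): 0; h (bound): 0; r (bound): 0
uses in reading order: p, g
typing: well-typed — term : Q
ordered: ✗, f, q, h, r left unused
linear: ✗, f, q, h, r left unused
affine: ✓, none of p, g, f, q, h, r used more than once
relevant: ✗, f, q, h, r left unused
unrestricted: ✓, well-typed at Q; no restrictions here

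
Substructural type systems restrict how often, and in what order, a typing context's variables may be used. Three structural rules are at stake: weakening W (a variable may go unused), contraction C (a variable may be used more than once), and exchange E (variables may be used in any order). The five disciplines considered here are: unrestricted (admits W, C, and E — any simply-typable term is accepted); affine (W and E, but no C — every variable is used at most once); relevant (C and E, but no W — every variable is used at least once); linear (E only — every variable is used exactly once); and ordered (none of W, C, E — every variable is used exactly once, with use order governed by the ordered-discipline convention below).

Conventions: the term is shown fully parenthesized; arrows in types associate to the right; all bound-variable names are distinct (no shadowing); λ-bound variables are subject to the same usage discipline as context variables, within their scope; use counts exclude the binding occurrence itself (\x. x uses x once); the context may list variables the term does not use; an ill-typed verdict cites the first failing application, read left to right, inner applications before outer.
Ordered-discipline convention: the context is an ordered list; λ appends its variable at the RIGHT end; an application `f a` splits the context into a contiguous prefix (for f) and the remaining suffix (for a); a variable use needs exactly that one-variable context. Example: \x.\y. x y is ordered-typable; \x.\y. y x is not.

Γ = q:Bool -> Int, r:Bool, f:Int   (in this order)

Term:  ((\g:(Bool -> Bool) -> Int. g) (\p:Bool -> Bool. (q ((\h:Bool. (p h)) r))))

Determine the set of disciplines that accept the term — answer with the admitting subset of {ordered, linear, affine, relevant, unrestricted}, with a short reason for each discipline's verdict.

admitted by: affine, unrestricted
usage: q: 1×, r: 1×, f: 0×, g [bound]: 1×, p [bound]: 1×, h [bound]: 1×
left-to-right use order: g, q, p, h, r
typing: ✓ — (Bool -> Bool) -> Int
ordered: ✗, f never used (weakening)
linear: ✗, f never used (weakening)
affine: ✓, none of q, r, f, g, p, h used more than once
relevant: ✗, f never used (weakening)
unrestricted: ✓, simply typable at (Bool -> Bool) -> Int; W, C, E all held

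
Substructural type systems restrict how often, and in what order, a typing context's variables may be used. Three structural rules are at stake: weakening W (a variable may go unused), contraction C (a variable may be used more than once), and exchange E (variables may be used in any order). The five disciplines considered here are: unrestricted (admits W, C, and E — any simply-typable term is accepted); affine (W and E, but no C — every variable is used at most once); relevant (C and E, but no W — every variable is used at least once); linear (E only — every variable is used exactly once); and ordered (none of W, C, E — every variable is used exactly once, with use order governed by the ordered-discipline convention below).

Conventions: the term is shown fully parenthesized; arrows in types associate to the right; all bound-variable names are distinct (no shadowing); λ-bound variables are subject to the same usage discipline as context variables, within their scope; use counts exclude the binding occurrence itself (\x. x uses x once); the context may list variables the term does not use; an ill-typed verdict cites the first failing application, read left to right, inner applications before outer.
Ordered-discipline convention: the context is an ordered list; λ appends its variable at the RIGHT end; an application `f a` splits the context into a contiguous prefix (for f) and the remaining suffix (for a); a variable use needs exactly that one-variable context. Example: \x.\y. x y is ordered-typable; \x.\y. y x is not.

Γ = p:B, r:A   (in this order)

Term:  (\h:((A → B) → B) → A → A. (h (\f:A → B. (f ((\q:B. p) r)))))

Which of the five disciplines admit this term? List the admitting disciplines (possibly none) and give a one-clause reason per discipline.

admitting disciplines: none
usage: p: 1, r: 1, h (λ-bound): 1, f (λ-bound): 1, q (λ-bound): 0
use order (left to right): h, f, p, r
typing: ill-typed: argument of type A where B is required
ordered: ✗ — the type mismatch rejects it
linear: ✗ — not simply typable
affine: ✗ — fails simple typing
relevant: ✗ — a type mismatch blocks all five
unrestricted: ✗ — the type mismatch rejects it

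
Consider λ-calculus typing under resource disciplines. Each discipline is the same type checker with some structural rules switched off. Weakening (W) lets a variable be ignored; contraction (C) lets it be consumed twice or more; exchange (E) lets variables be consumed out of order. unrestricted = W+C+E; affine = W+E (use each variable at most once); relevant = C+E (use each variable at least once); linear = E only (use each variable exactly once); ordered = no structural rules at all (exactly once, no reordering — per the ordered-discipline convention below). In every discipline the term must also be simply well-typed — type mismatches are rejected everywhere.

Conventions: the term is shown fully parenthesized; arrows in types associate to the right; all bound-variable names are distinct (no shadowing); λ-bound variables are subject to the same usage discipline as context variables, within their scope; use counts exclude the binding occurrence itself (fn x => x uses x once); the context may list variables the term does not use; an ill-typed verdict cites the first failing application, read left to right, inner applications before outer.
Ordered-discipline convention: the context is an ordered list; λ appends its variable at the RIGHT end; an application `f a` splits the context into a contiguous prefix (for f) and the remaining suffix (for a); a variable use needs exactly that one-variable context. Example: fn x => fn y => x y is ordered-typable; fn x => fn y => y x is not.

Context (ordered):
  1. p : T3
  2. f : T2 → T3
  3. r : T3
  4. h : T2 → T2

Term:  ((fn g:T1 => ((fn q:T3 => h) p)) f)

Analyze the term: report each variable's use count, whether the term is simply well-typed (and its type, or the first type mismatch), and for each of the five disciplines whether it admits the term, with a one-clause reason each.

usage: p: 1, f: 1, r: 0, h: 1, g (λ-bound): 0, q (λ-bound): 0
order of uses: h, p, f
typing: ill-typed: argument of type T2 → T3 where T1 is required
ordered: ✗, fails simple typing
linear: ✗, a type mismatch blocks all five
affine: ✗, the type mismatch rejects it
relevant: ✗, not simply typable
unrestricted: ✗, fails simple typing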